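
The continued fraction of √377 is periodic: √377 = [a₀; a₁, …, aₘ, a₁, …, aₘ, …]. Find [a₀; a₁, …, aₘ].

a₀ = ⌊√377⌋ = 19.
With m₀=0, d₀=1 and mₖ₊₁ = dₖaₖ − mₖ, dₖ₊₁ = (n − mₖ₊₁²)/dₖ, aₖ₊₁ = ⌊(a₀+mₖ₊₁)/dₖ₊₁⌋:
  k=1: m=19, d=16, a=2
  k=2: m=13, d=13, a=2
  k=3: m=13, d=16, a=2
  k=4: m=19, d=1, a=38
d=1 and a=2a₀=38 at k=4, so the next step gives (m, d) = (19, 16) again — its k=1 value — and the period has length 4.

[19; 2, 2, 2, 38]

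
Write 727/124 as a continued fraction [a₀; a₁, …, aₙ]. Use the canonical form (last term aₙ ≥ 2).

[5; 1, 6, 3, 2, 2]

727 = 5×124 + 107
124 = 1×107 + 17
107 = 6×17 + 5
17 = 3×5 + 2
5 = 2×2 + 1
2 = 2×1 + 0  (stop)
So 727/124 = [5; 1, 6, 3, 2, 2].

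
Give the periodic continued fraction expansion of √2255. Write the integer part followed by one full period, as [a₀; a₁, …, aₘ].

[47; 2, 18, 2, 94]

a₀ = ⌊√2255⌋ = 47.
With m₀=0, d₀=1 and mₖ₊₁ = dₖaₖ − mₖ, dₖ₊₁ = (n − mₖ₊₁²)/dₖ, aₖ₊₁ = ⌊(a₀+mₖ₊₁)/dₖ₊₁⌋:
  k=1: m=47, d=46, a=2
  k=2: m=45, d=5, a=18
  k=3: m=45, d=46, a=2
  k=4: m=47, d=1, a=94
d=1 and a=2a₀=94 at k=4, so the next step gives (m, d) = (47, 46) again — its k=1 value — and the period has length 4.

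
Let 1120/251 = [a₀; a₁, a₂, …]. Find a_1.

1120 = 4·251 + 116   →  a_0 = 4
251 = 2·116 + 19   →  a_1 = 2

2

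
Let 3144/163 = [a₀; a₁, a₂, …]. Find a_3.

3144 = 19·163 + 47   →  a_0 = 19
163 = 3·47 + 22   →  a_1 = 3
47 = 2·22 + 3   →  a_2 = 2
22 = 7·3 + 1   →  a_3 = 7

7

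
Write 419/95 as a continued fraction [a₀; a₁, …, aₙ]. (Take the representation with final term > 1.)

[4; 2, 2, 3, 2, 2]

419 = 4·95 + 39
95 = 2·39 + 17
39 = 2·17 + 5
17 = 3·5 + 2
5 = 2·2 + 1
2 = 2·1 + 0  (stop)
So 419/95 = [4; 2, 2, 3, 2, 2].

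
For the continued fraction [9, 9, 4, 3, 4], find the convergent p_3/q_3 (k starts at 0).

1093/120

Using pₖ = aₖpₖ₋₁ + pₖ₋₂, qₖ = aₖqₖ₋₁ + qₖ₋₂ (with p₋₁=1, p₋₂=0, q₋₁=0, q₋₂=1):
  k=0: a=9, p=9, q=1
  k=1: a=9, p=82, q=9
  k=2: a=4, p=337, q=37
  k=3: a=3, p=1093, q=120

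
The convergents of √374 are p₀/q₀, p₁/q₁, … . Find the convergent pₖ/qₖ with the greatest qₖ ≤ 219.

√374 = [19; 2, 1, 18, 1, 2, 38, …] (period length 6).
Convergents:
  p_0/q_0 = 19/1
  p_1/q_1 = 39/2
  p_2/q_2 = 58/3
  p_3/q_3 = 1083/56
  p_4/q_4 = 1141/59
  p_5/q_5 = 3365/174
  p_6/q_6 = 129011/6671
q_5 = 174 ≤ 219 < 6671 = q_6, so the answer is 3365/174.

3365/174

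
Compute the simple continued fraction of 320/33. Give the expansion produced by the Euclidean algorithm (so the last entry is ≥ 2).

[9; 1, 2, 3, 3]

320 = 9·33 + 23
33 = 1·23 + 10
23 = 2·10 + 3
10 = 3·3 + 1
3 = 3·1 + 0  (stop)
So 320/33 = [9; 1, 2, 3, 3].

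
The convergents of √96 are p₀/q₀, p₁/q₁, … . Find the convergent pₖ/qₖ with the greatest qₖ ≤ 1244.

√96 = [9; 1, 3, 1, 18, …] (period length 4).
Convergents:
  p_0/q_0 = 9/1
  p_1/q_1 = 10/1
  p_2/q_2 = 39/4
  p_3/q_3 = 49/5
  p_4/q_4 = 921/94
  p_5/q_5 = 970/99
  p_6/q_6 = 3831/391
  p_7/q_7 = 4801/490
  p_8/q_8 = 90249/9211
q_7 = 490 ≤ 1244 < 9211 = q_8, so the answer is 4801/490.

4801/490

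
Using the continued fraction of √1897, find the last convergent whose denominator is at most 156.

√1897 = [43; 1, 1, 4, 12, 4, 1, 1, 86, …] (period length 8).
Convergents:
  p_0/q_0 = 43/1
  p_1/q_1 = 44/1
  p_2/q_2 = 87/2
  p_3/q_3 = 392/9
  p_4/q_4 = 4791/110
  p_5/q_5 = 19556/449
q_4 = 110 ≤ 156 < 449 = q_5, so the answer is 4791/110.

4791/110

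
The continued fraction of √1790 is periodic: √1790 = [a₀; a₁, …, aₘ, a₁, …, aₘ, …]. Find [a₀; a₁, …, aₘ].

[42; 3, 4, 8, 4, 3, 84]

a₀ = ⌊√1790⌋ = 42.
With m₀=0, d₀=1 and mₖ₊₁ = dₖaₖ − mₖ, dₖ₊₁ = (n − mₖ₊₁²)/dₖ, aₖ₊₁ = ⌊(a₀+mₖ₊₁)/dₖ₊₁⌋:
  k=1: m=42, d=26, a=3
  k=2: m=36, d=19, a=4
  k=3: m=40, d=10, a=8
  k=4: m=40, d=19, a=4
  k=5: m=36, d=26, a=3
  k=6: m=42, d=1, a=84
d=1 and a=2a₀=84 at k=6, so the next step gives (m, d) = (42, 26) again — its k=1 value — and the period has length 6.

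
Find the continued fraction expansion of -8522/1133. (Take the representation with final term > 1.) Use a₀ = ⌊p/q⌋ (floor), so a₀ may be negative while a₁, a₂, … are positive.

[-8; 2, 11, 16, 3]

-8522 = -8*1133 + 542
1133 = 2*542 + 49
542 = 11*49 + 3
49 = 16*3 + 1
3 = 3*1 + 0  (stop)
So -8522/1133 = [-8; 2, 11, 16, 3].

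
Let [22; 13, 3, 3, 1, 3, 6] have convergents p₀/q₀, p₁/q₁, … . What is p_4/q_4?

3819/173

Using pₖ = aₖpₖ₋₁ + pₖ₋₂, qₖ = aₖqₖ₋₁ + qₖ₋₂ (with p₋₁=1, p₋₂=0, q₋₁=0, q₋₂=1):
  k=0: a=22, p=22, q=1
  k=1: a=13, p=287, q=13
  k=2: a=3, p=883, q=40
  k=3: a=3, p=2936, q=133
  k=4: a=1, p=3819, q=173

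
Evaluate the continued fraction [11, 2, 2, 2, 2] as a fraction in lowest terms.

331/29

Using pₖ = aₖpₖ₋₁ + pₖ₋₂ and qₖ = aₖqₖ₋₁ + qₖ₋₂:
  k=0: a=11, p=11, q=1
  k=1: a=2, p=23, q=2
  k=2: a=2, p=57, q=5
  k=3: a=2, p=137, q=12
  k=4: a=2, p=331, q=29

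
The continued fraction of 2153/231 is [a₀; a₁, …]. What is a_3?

4

2153 = 9·231 + 74   →  a_0 = 9
231 = 3·74 + 9   →  a_1 = 3
74 = 8·9 + 2   →  a_2 = 8
9 = 4·2 + 1   →  a_3 = 4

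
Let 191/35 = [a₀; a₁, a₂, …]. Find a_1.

191 = 5·35 + 16   →  a_0 = 5
35 = 2·16 + 3   →  a_1 = 2

2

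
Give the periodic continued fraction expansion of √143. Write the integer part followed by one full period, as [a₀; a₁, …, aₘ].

a₀ = ⌊√143⌋ = 11.

[11; 1, 22]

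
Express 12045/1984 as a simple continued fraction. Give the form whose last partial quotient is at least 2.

[6; 14, 14, 10]

12045 = 6·1984 + 141
1984 = 14·141 + 10
141 = 14·10 + 1
10 = 10·1 + 0  (stop)
So 12045/1984 = [6; 14, 14, 10].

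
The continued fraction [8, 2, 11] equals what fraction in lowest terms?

Fold from the inside: start with 11/1.
  2 + 1/11 = 23/11
  8 + 11/23 = 195/23

195/23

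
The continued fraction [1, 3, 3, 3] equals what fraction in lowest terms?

Using pₖ = aₖpₖ₋₁ + pₖ₋₂ and qₖ = aₖqₖ₋₁ + qₖ₋₂:
  k=0: a=1, p=1, q=1
  k=1: a=3, p=4, q=3
  k=2: a=3, p=13, q=10
  k=3: a=3, p=43, q=33

43/33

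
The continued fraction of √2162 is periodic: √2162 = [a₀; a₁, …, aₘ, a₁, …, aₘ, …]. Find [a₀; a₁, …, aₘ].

a₀ = ⌊√2162⌋ = 46.
With m₀=0, d₀=1 and mₖ₊₁ = dₖaₖ − mₖ, dₖ₊₁ = (n − mₖ₊₁²)/dₖ, aₖ₊₁ = ⌊(a₀+mₖ₊₁)/dₖ₊₁⌋:
  k=1: m=46, d=46, a=2
  k=2: m=46, d=1, a=92
d=1 and a=2a₀=92 at k=2, so the next step gives (m, d) = (46, 46) again — its k=1 value — and the period has length 2.

[46; 2, 92]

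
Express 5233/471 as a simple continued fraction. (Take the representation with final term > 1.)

5233 = 11·471 + 52
471 = 9·52 + 3
52 = 17·3 + 1
3 = 3·1 + 0  (stop)
So 5233/471 = [11; 9, 17, 3].

[11; 9, 17, 3]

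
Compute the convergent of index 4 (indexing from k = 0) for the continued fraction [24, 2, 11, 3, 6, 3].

Using pₖ = aₖpₖ₋₁ + pₖ₋₂, qₖ = aₖqₖ₋₁ + qₖ₋₂ (with p₋₁=1, p₋₂=0, q₋₁=0, q₋₂=1):
  k=0: a=24, p=24, q=1
  k=1: a=2, p=49, q=2
  k=2: a=11, p=563, q=23
  k=3: a=3, p=1738, q=71
  k=4: a=6, p=10991, q=449

10991/449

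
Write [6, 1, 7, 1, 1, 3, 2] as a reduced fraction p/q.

Fold from the inside: start with 2/1.
  3 + 1/2 = 7/2
  1 + 2/7 = 9/7
  1 + 7/9 = 16/9
  7 + 9/16 = 121/16
  1 + 16/121 = 137/121
  6 + 121/137 = 943/137

943/137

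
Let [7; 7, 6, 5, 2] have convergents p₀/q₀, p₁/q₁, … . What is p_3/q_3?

Using pₖ = aₖpₖ₋₁ + pₖ₋₂, qₖ = aₖqₖ₋₁ + qₖ₋₂ (with p₋₁=1, p₋₂=0, q₋₁=0, q₋₂=1):
  k=0: a=7, p=7, q=1
  k=1: a=7, p=50, q=7
  k=2: a=6, p=307, q=43
  k=3: a=5, p=1585, q=222

1585/222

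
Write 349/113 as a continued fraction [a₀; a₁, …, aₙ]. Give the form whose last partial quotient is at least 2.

349 = 3*113 + 10
113 = 11*10 + 3
10 = 3*3 + 1
3 = 3*1 + 0  (stop)
So 349/113 = [3; 11, 3, 3].

[3; 11, 3, 3]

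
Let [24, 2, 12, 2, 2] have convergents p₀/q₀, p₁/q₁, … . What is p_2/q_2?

612/25

Using pₖ = aₖpₖ₋₁ + pₖ₋₂, qₖ = aₖqₖ₋₁ + qₖ₋₂ (with p₋₁=1, p₋₂=0, q₋₁=0, q₋₂=1):
  k=0: a=24, p=24, q=1
  k=1: a=2, p=49, q=2
  k=2: a=12, p=612, q=25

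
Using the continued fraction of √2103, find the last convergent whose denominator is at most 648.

√2103 = [45; 1, 6, 15, 6, 1, 90, …] (period length 6).
Convergents:
  p_0/q_0 = 45/1
  p_1/q_1 = 46/1
  p_2/q_2 = 321/7
  p_3/q_3 = 4861/106
  p_4/q_4 = 29487/643
  p_5/q_5 = 34348/749
q_4 = 643 ≤ 648 < 749 = q_5, so the answer is 29487/643.

29487/643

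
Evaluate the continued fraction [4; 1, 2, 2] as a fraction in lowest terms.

33/7

Using pₖ = aₖpₖ₋₁ + pₖ₋₂ and qₖ = aₖqₖ₋₁ + qₖ₋₂:
  k=0: a=4, p=4, q=1
  k=1: a=1, p=5, q=1
  k=2: a=2, p=14, q=3
  k=3: a=2, p=33, q=7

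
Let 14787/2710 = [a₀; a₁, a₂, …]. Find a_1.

14787 = 5·2710 + 1237   →  a_0 = 5
2710 = 2·1237 + 236   →  a_1 = 2

2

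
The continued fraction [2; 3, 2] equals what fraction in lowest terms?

Using pₖ = aₖpₖ₋₁ + pₖ₋₂ and qₖ = aₖqₖ₋₁ + qₖ₋₂:
  k=0: a=2, p=2, q=1
  k=1: a=3, p=7, q=3
  k=2: a=2, p=16, q=7

16/7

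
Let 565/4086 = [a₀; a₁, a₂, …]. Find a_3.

565 = 0·4086 + 565   →  a_0 = 0
4086 = 7·565 + 131   →  a_1 = 7
565 = 4·131 + 41   →  a_2 = 4
131 = 3·41 + 8   →  a_3 = 3

3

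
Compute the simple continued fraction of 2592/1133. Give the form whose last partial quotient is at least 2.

[2; 3, 2, 9, 1, 2, 5]

2592 = 2*1133 + 326
1133 = 3*326 + 155
326 = 2*155 + 16
155 = 9*16 + 11
16 = 1*11 + 5
11 = 2*5 + 1
5 = 5*1 + 0  (stop)
So 2592/1133 = [2; 3, 2, 9, 1, 2, 5].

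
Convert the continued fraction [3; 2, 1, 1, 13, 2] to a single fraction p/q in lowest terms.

479/141

Fold from the inside: start with 2/1.
  13 + 1/2 = 27/2
  1 + 2/27 = 29/27
  1 + 27/29 = 56/29
  2 + 29/56 = 141/56
  3 + 56/141 = 479/141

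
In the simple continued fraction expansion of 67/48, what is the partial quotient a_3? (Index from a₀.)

67 = 1·48 + 19   →  a_0 = 1
48 = 2·19 + 10   →  a_1 = 2
19 = 1·10 + 9   →  a_2 = 1
10 = 1·9 + 1   →  a_3 = 1

1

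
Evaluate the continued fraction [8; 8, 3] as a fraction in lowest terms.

Fold from the inside: start with 3/1.
  8 + 1/3 = 25/3
  8 + 3/25 = 203/25

203/25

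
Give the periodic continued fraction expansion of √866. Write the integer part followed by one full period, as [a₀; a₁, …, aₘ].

[29; 2, 2, 1, 28, 1, 2, 2, 58]

a₀ = ⌊√866⌋ = 29.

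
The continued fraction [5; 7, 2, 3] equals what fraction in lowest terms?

267/52

Using pₖ = aₖpₖ₋₁ + pₖ₋₂ and qₖ = aₖqₖ₋₁ + qₖ₋₂:
  k=0: a=5, p=5, q=1
  k=1: a=7, p=36, q=7
  k=2: a=2, p=77, q=15
  k=3: a=3, p=267, q=52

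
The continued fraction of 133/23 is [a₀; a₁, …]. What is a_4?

133 = 5·23 + 18   →  a_0 = 5
23 = 1·18 + 5   →  a_1 = 1
18 = 3·5 + 3   →  a_2 = 3
5 = 1·3 + 2   →  a_3 = 1
3 = 1·2 + 1   →  a_4 = 1

1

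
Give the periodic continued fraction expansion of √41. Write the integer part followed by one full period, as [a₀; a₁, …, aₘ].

[6; 2, 2, 12]

a₀ = ⌊√41⌋ = 6.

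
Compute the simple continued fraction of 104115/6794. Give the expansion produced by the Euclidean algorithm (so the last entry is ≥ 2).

[15; 3, 12, 3, 7, 8]

104115 = 15*6794 + 2205
6794 = 3*2205 + 179
2205 = 12*179 + 57
179 = 3*57 + 8
57 = 7*8 + 1
8 = 8*1 + 0  (stop)
So 104115/6794 = [15; 3, 12, 3, 7, 8].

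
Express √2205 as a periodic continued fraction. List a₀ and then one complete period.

[46; 1, 22, 2, 22, 1, 92]

a₀ = ⌊√2205⌋ = 46.
With m₀=0, d₀=1 and mₖ₊₁ = dₖaₖ − mₖ, dₖ₊₁ = (n − mₖ₊₁²)/dₖ, aₖ₊₁ = ⌊(a₀+mₖ₊₁)/dₖ₊₁⌋:
  k=1: m=46, d=89, a=1
  k=2: m=43, d=4, a=22
  k=3: m=45, d=45, a=2
  k=4: m=45, d=4, a=22
  k=5: m=43, d=89, a=1
  k=6: m=46, d=1, a=92
d=1 and a=2a₀=92 at k=6, so the next step gives (m, d) = (46, 89) again — its k=1 value — and the period has length 6.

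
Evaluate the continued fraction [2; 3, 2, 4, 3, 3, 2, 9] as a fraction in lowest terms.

16463/7189

Using pₖ = aₖpₖ₋₁ + pₖ₋₂ and qₖ = aₖqₖ₋₁ + qₖ₋₂:
  k=0: a=2, p=2, q=1
  k=1: a=3, p=7, q=3
  k=2: a=2, p=16, q=7
  k=3: a=4, p=71, q=31
  k=4: a=3, p=229, q=100
  k=5: a=3, p=758, q=331
  k=6: a=2, p=1745, q=762
  k=7: a=9, p=16463, q=7189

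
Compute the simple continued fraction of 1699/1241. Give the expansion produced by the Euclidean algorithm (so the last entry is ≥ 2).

1699 = 1*1241 + 458
1241 = 2*458 + 325
458 = 1*325 + 133
325 = 2*133 + 59
133 = 2*59 + 15
59 = 3*15 + 14
15 = 1*14 + 1
14 = 14*1 + 0  (stop)
So 1699/1241 = [1; 2, 1, 2, 2, 3, 1, 14].

[1; 2, 1, 2, 2, 3, 1, 14]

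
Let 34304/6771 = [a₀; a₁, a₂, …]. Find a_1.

34304 = 5·6771 + 449   →  a_0 = 5
6771 = 15·449 + 36   →  a_1 = 15

15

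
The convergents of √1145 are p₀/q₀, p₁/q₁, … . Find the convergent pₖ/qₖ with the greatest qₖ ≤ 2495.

√1145 = [33; 1, 5, 5, 1, 66, …] (period length 5).
Convergents:
  p_0/q_0 = 33/1
  p_1/q_1 = 34/1
  p_2/q_2 = 203/6
  p_3/q_3 = 1049/31
  p_4/q_4 = 1252/37
  p_5/q_5 = 83681/2473
  p_6/q_6 = 84933/2510
q_5 = 2473 ≤ 2495 < 2510 = q_6, so the answer is 83681/2473.

83681/2473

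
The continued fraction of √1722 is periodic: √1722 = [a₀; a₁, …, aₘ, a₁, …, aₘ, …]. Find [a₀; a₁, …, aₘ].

[41; 2, 82]

a₀ = ⌊√1722⌋ = 41.
With m₀=0, d₀=1 and mₖ₊₁ = dₖaₖ − mₖ, dₖ₊₁ = (n − mₖ₊₁²)/dₖ, aₖ₊₁ = ⌊(a₀+mₖ₊₁)/dₖ₊₁⌋:
  k=1: m=41, d=41, a=2
  k=2: m=41, d=1, a=82
d=1 and a=2a₀=82 at k=2, so the next step gives (m, d) = (41, 41) again — its k=1 value — and the period has length 2.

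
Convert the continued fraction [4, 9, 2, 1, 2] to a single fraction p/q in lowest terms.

Using pₖ = aₖpₖ₋₁ + pₖ₋₂ and qₖ = aₖqₖ₋₁ + qₖ₋₂:
  k=0: a=4, p=4, q=1
  k=1: a=9, p=37, q=9
  k=2: a=2, p=78, q=19
  k=3: a=1, p=115, q=28
  k=4: a=2, p=308, q=75

308/75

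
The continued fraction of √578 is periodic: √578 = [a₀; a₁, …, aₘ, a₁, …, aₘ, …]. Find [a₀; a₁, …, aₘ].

[24; 24, 48]

a₀ = ⌊√578⌋ = 24.
With m₀=0, d₀=1 and mₖ₊₁ = dₖaₖ − mₖ, dₖ₊₁ = (n − mₖ₊₁²)/dₖ, aₖ₊₁ = ⌊(a₀+mₖ₊₁)/dₖ₊₁⌋:
  k=1: m=24, d=2, a=24
  k=2: m=24, d=1, a=48
d=1 and a=2a₀=48 at k=2, so the next step gives (m, d) = (24, 2) again — its k=1 value — and the period has length 2.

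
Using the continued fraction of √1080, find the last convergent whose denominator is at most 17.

230/7

√1080 = [32; 1, 6, 3, 6, 1, 64, …] (period length 6).
Convergents:
  p_0/q_0 = 32/1
  p_1/q_1 = 33/1
  p_2/q_2 = 230/7
  p_3/q_3 = 723/22
q_2 = 7 ≤ 17 < 22 = q_3, so the answer is 230/7.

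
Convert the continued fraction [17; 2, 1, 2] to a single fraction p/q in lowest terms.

139/8

Fold from the inside: start with 2/1.
  1 + 1/2 = 3/2
  2 + 2/3 = 8/3
  17 + 3/8 = 139/8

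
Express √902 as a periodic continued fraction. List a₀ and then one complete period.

[30; 30, 60]

a₀ = ⌊√902⌋ = 30.
With m₀=0, d₀=1 and mₖ₊₁ = dₖaₖ − mₖ, dₖ₊₁ = (n − mₖ₊₁²)/dₖ, aₖ₊₁ = ⌊(a₀+mₖ₊₁)/dₖ₊₁⌋:
  k=1: m=30, d=2, a=30
  k=2: m=30, d=1, a=60
d=1 and a=2a₀=60 at k=2, so the next step gives (m, d) = (30, 2) again — its k=1 value — and the period has length 2.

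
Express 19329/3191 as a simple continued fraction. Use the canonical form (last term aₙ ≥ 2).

19329 = 6·3191 + 183
3191 = 17·183 + 80
183 = 2·80 + 23
80 = 3·23 + 11
23 = 2·11 + 1
11 = 11·1 + 0  (stop)
So 19329/3191 = [6; 17, 2, 3, 2, 11].

[6; 17, 2, 3, 2, 11]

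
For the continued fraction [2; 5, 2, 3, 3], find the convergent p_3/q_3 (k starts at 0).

83/38

Using pₖ = aₖpₖ₋₁ + pₖ₋₂, qₖ = aₖqₖ₋₁ + qₖ₋₂ (with p₋₁=1, p₋₂=0, q₋₁=0, q₋₂=1):
  k=0: a=2, p=2, q=1
  k=1: a=5, p=11, q=5
  k=2: a=2, p=24, q=11
  k=3: a=3, p=83, q=38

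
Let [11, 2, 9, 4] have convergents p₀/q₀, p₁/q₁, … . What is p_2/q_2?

218/19

Using pₖ = aₖpₖ₋₁ + pₖ₋₂, qₖ = aₖqₖ₋₁ + qₖ₋₂ (with p₋₁=1, p₋₂=0, q₋₁=0, q₋₂=1):
  k=0: a=11, p=11, q=1
  k=1: a=2, p=23, q=2
  k=2: a=9, p=218, q=19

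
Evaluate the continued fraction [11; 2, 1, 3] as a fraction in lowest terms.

Fold from the inside: start with 3/1.
  1 + 1/3 = 4/3
  2 + 3/4 = 11/4
  11 + 4/11 = 125/11

125/11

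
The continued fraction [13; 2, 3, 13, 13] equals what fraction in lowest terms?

16331/1216

Using pₖ = aₖpₖ₋₁ + pₖ₋₂ and qₖ = aₖqₖ₋₁ + qₖ₋₂:
  k=0: a=13, p=13, q=1
  k=1: a=2, p=27, q=2
  k=2: a=3, p=94, q=7
  k=3: a=13, p=1249, q=93
  k=4: a=13, p=16331, q=1216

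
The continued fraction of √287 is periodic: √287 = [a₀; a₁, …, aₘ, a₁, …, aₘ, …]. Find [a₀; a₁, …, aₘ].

[16; 1, 15, 1, 32]

a₀ = ⌊√287⌋ = 16.
With m₀=0, d₀=1 and mₖ₊₁ = dₖaₖ − mₖ, dₖ₊₁ = (n − mₖ₊₁²)/dₖ, aₖ₊₁ = ⌊(a₀+mₖ₊₁)/dₖ₊₁⌋:
  k=1: m=16, d=31, a=1
  k=2: m=15, d=2, a=15
  k=3: m=15, d=31, a=1
  k=4: m=16, d=1, a=32
d=1 and a=2a₀=32 at k=4, so the next step gives (m, d) = (16, 31) again — its k=1 value — and the period has length 4.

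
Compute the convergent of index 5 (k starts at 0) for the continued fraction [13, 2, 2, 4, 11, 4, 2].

13543/1010

Using pₖ = aₖpₖ₋₁ + pₖ₋₂, qₖ = aₖqₖ₋₁ + qₖ₋₂ (with p₋₁=1, p₋₂=0, q₋₁=0, q₋₂=1):
  k=0: a=13, p=13, q=1
  k=1: a=2, p=27, q=2
  k=2: a=2, p=67, q=5
  k=3: a=4, p=295, q=22
  k=4: a=11, p=3312, q=247
  k=5: a=4, p=13543, q=1010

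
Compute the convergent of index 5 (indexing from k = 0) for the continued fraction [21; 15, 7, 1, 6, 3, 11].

55130/2617

Using pₖ = aₖpₖ₋₁ + pₖ₋₂, qₖ = aₖqₖ₋₁ + qₖ₋₂ (with p₋₁=1, p₋₂=0, q₋₁=0, q₋₂=1):
  k=0: a=21, p=21, q=1
  k=1: a=15, p=316, q=15
  k=2: a=7, p=2233, q=106
  k=3: a=1, p=2549, q=121
  k=4: a=6, p=17527, q=832
  k=5: a=3, p=55130, q=2617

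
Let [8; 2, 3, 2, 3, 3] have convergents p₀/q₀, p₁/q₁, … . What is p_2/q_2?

Using pₖ = aₖpₖ₋₁ + pₖ₋₂, qₖ = aₖqₖ₋₁ + qₖ₋₂ (with p₋₁=1, p₋₂=0, q₋₁=0, q₋₂=1):
  k=0: a=8, p=8, q=1
  k=1: a=2, p=17, q=2
  k=2: a=3, p=59, q=7

59/7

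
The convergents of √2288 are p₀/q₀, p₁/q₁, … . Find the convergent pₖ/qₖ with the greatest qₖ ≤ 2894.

√2288 = [47; 1, 4, 1, 94, …] (period length 4).
Convergents:
  p_0/q_0 = 47/1
  p_1/q_1 = 48/1
  p_2/q_2 = 239/5
  p_3/q_3 = 287/6
  p_4/q_4 = 27217/569
  p_5/q_5 = 27504/575
  p_6/q_6 = 137233/2869
  p_7/q_7 = 164737/3444
q_6 = 2869 ≤ 2894 < 3444 = q_7, so the answer is 137233/2869.

137233/2869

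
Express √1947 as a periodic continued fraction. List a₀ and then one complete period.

a₀ = ⌊√1947⌋ = 44.
With m₀=0, d₀=1 and mₖ₊₁ = dₖaₖ − mₖ, dₖ₊₁ = (n − mₖ₊₁²)/dₖ, aₖ₊₁ = ⌊(a₀+mₖ₊₁)/dₖ₊₁⌋:
  k=1: m=44, d=11, a=8
  k=2: m=44, d=1, a=88
d=1 and a=2a₀=88 at k=2, so the next step gives (m, d) = (44, 11) again — its k=1 value — and the period has length 2.

[44; 8, 88]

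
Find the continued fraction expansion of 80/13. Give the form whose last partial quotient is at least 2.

[6; 6, 2]

80 = 6*13 + 2
13 = 6*2 + 1
2 = 2*1 + 0  (stop)
So 80/13 = [6; 6, 2].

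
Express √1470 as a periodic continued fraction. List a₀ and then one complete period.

a₀ = ⌊√1470⌋ = 38.
With m₀=0, d₀=1 and mₖ₊₁ = dₖaₖ − mₖ, dₖ₊₁ = (n − mₖ₊₁²)/dₖ, aₖ₊₁ = ⌊(a₀+mₖ₊₁)/dₖ₊₁⌋:
  k=1: m=38, d=26, a=2
  k=2: m=14, d=49, a=1
  k=3: m=35, d=5, a=14
  k=4: m=35, d=49, a=1
  k=5: m=14, d=26, a=2
  k=6: m=38, d=1, a=76
d=1 and a=2a₀=76 at k=6, so the next step gives (m, d) = (38, 26) again — its k=1 value — and the period has length 6.

[38; 2, 1, 14, 1, 2, 76]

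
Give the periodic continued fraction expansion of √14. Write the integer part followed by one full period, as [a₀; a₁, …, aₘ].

[3; 1, 2, 1, 6]

a₀ = ⌊√14⌋ = 3.
With m₀=0, d₀=1 and mₖ₊₁ = dₖaₖ − mₖ, dₖ₊₁ = (n − mₖ₊₁²)/dₖ, aₖ₊₁ = ⌊(a₀+mₖ₊₁)/dₖ₊₁⌋:
  k=1: m=3, d=5, a=1
  k=2: m=2, d=2, a=2
  k=3: m=2, d=5, a=1
  k=4: m=3, d=1, a=6
d=1 and a=2a₀=6 at k=4, so the next step gives (m, d) = (3, 5) again — its k=1 value — and the period has length 4.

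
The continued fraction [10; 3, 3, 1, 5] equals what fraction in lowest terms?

Using pₖ = aₖpₖ₋₁ + pₖ₋₂ and qₖ = aₖqₖ₋₁ + qₖ₋₂:
  k=0: a=10, p=10, q=1
  k=1: a=3, p=31, q=3
  k=2: a=3, p=103, q=10
  k=3: a=1, p=134, q=13
  k=4: a=5, p=773, q=75

773/75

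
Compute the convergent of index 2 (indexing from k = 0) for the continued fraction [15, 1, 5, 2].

95/6

Using pₖ = aₖpₖ₋₁ + pₖ₋₂, qₖ = aₖqₖ₋₁ + qₖ₋₂ (with p₋₁=1, p₋₂=0, q₋₁=0, q₋₂=1):
  k=0: a=15, p=15, q=1
  k=1: a=1, p=16, q=1
  k=2: a=5, p=95, q=6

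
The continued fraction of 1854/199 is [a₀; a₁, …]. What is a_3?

3

1854 = 9·199 + 63   →  a_0 = 9
199 = 3·63 + 10   →  a_1 = 3
63 = 6·10 + 3   →  a_2 = 6
10 = 3·3 + 1   →  a_3 = 3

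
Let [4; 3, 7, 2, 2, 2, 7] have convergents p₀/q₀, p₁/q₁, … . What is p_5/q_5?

Using pₖ = aₖpₖ₋₁ + pₖ₋₂, qₖ = aₖqₖ₋₁ + qₖ₋₂ (with p₋₁=1, p₋₂=0, q₋₁=0, q₋₂=1):
  k=0: a=4, p=4, q=1
  k=1: a=3, p=13, q=3
  k=2: a=7, p=95, q=22
  k=3: a=2, p=203, q=47
  k=4: a=2, p=501, q=116
  k=5: a=2, p=1205, q=279

1205/279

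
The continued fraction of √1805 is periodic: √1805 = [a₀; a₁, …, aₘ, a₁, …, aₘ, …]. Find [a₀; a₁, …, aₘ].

a₀ = ⌊√1805⌋ = 42.
With m₀=0, d₀=1 and mₖ₊₁ = dₖaₖ − mₖ, dₖ₊₁ = (n − mₖ₊₁²)/dₖ, aₖ₊₁ = ⌊(a₀+mₖ₊₁)/dₖ₊₁⌋:
  k=1: m=42, d=41, a=2
  k=2: m=40, d=5, a=16
  k=3: m=40, d=41, a=2
  k=4: m=42, d=1, a=84
d=1 and a=2a₀=84 at k=4, so the next step gives (m, d) = (42, 41) again — its k=1 value — and the period has length 4.

[42; 2, 16, 2, 84]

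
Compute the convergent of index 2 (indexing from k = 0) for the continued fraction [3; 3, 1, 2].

Using pₖ = aₖpₖ₋₁ + pₖ₋₂, qₖ = aₖqₖ₋₁ + qₖ₋₂ (with p₋₁=1, p₋₂=0, q₋₁=0, q₋₂=1):
  k=0: a=3, p=3, q=1
  k=1: a=3, p=10, q=3
  k=2: a=1, p=13, q=4

13/4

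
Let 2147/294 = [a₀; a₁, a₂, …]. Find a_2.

3

2147 = 7·294 + 89   →  a_0 = 7
294 = 3·89 + 27   →  a_1 = 3
89 = 3·27 + 8   →  a_2 = 3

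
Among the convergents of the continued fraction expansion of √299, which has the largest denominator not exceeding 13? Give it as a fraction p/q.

121/7

√299 = [17; 3, 2, 3, 34, …] (period length 4).
Convergents:
  p_0/q_0 = 17/1
  p_1/q_1 = 52/3
  p_2/q_2 = 121/7
  p_3/q_3 = 415/24
q_2 = 7 ≤ 13 < 24 = q_3, so the answer is 121/7.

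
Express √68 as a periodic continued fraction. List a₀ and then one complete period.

[8; 4, 16]

a₀ = ⌊√68⌋ = 8.
With m₀=0, d₀=1 and mₖ₊₁ = dₖaₖ − mₖ, dₖ₊₁ = (n − mₖ₊₁²)/dₖ, aₖ₊₁ = ⌊(a₀+mₖ₊₁)/dₖ₊₁⌋:
  k=1: m=8, d=4, a=4
  k=2: m=8, d=1, a=16
d=1 and a=2a₀=16 at k=2, so the next step gives (m, d) = (8, 4) again — its k=1 value — and the period has length 2.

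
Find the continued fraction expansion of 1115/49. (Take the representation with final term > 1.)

1115 = 22×49 + 37
49 = 1×37 + 12
37 = 3×12 + 1
12 = 12×1 + 0  (stop)
So 1115/49 = [22; 1, 3, 12].

[22; 1, 3, 12]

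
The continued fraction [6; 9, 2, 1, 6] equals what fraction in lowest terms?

Fold from the inside: start with 6/1.
  1 + 1/6 = 7/6
  2 + 6/7 = 20/7
  9 + 7/20 = 187/20
  6 + 20/187 = 1142/187

1142/187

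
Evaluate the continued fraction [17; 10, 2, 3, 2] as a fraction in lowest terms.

Using pₖ = aₖpₖ₋₁ + pₖ₋₂ and qₖ = aₖqₖ₋₁ + qₖ₋₂:
  k=0: a=17, p=17, q=1
  k=1: a=10, p=171, q=10
  k=2: a=2, p=359, q=21
  k=3: a=3, p=1248, q=73
  k=4: a=2, p=2855, q=167

2855/167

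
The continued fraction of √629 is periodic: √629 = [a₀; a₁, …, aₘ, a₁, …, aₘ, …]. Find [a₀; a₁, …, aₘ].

[25; 12, 1, 1, 12, 50]

a₀ = ⌊√629⌋ = 25.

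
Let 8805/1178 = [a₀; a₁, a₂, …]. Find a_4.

8805 = 7·1178 + 559   →  a_0 = 7
1178 = 2·559 + 60   →  a_1 = 2
559 = 9·60 + 19   →  a_2 = 9
60 = 3·19 + 3   →  a_3 = 3
19 = 6·3 + 1   →  a_4 = 6

6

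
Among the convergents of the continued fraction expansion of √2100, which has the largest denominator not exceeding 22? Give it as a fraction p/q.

√2100 = [45; 1, 4, 1, 2, 1, 4, 1, 90, …] (period length 8).
Convergents:
  p_0/q_0 = 45/1
  p_1/q_1 = 46/1
  p_2/q_2 = 229/5
  p_3/q_3 = 275/6
  p_4/q_4 = 779/17
  p_5/q_5 = 1054/23
q_4 = 17 ≤ 22 < 23 = q_5, so the answer is 779/17.

779/17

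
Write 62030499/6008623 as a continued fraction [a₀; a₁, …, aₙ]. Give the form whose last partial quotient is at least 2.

[10; 3, 11, 17, 12, 3, 17, 16]

62030499 = 10×6008623 + 1944269
6008623 = 3×1944269 + 175816
1944269 = 11×175816 + 10293
175816 = 17×10293 + 835
10293 = 12×835 + 273
835 = 3×273 + 16
273 = 17×16 + 1
16 = 16×1 + 0  (stop)
So 62030499/6008623 = [10; 3, 11, 17, 12, 3, 17, 16].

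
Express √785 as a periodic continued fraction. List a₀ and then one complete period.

a₀ = ⌊√785⌋ = 28.

[28; 56]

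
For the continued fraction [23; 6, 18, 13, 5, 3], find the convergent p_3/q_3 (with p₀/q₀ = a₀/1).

Using pₖ = aₖpₖ₋₁ + pₖ₋₂, qₖ = aₖqₖ₋₁ + qₖ₋₂ (with p₋₁=1, p₋₂=0, q₋₁=0, q₋₂=1):
  k=0: a=23, p=23, q=1
  k=1: a=6, p=139, q=6
  k=2: a=18, p=2525, q=109
  k=3: a=13, p=32964, q=1423

32964/1423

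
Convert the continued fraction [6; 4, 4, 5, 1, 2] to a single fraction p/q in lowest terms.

1877/301

Fold from the inside: start with 2/1.
  1 + 1/2 = 3/2
  5 + 2/3 = 17/3
  4 + 3/17 = 71/17
  4 + 17/71 = 301/71
  6 + 71/301 = 1877/301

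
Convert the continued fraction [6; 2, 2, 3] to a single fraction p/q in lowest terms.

Fold from the inside: start with 3/1.
  2 + 1/3 = 7/3
  2 + 3/7 = 17/7
  6 + 7/17 = 109/17

109/17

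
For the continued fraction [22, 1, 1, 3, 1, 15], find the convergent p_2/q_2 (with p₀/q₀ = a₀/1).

Using pₖ = aₖpₖ₋₁ + pₖ₋₂, qₖ = aₖqₖ₋₁ + qₖ₋₂ (with p₋₁=1, p₋₂=0, q₋₁=0, q₋₂=1):
  k=0: a=22, p=22, q=1
  k=1: a=1, p=23, q=1
  k=2: a=1, p=45, q=2

45/2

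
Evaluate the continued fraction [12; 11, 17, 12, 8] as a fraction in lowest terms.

Fold from the inside: start with 8/1.
  12 + 1/8 = 97/8
  17 + 8/97 = 1657/97
  11 + 97/1657 = 18324/1657
  12 + 1657/18324 = 221545/18324

221545/18324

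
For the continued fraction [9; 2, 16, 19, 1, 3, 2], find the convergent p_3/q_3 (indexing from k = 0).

Using pₖ = aₖpₖ₋₁ + pₖ₋₂, qₖ = aₖqₖ₋₁ + qₖ₋₂ (with p₋₁=1, p₋₂=0, q₋₁=0, q₋₂=1):
  k=0: a=9, p=9, q=1
  k=1: a=2, p=19, q=2
  k=2: a=16, p=313, q=33
  k=3: a=19, p=5966, q=629

5966/629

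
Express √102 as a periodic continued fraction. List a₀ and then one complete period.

a₀ = ⌊√102⌋ = 10.
With m₀=0, d₀=1 and mₖ₊₁ = dₖaₖ − mₖ, dₖ₊₁ = (n − mₖ₊₁²)/dₖ, aₖ₊₁ = ⌊(a₀+mₖ₊₁)/dₖ₊₁⌋:
  k=1: m=10, d=2, a=10
  k=2: m=10, d=1, a=20
d=1 and a=2a₀=20 at k=2, so the next step gives (m, d) = (10, 2) again — its k=1 value — and the period has length 2.

[10; 10, 20]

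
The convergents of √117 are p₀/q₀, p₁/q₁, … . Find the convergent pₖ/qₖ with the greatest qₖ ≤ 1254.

13510/1249

√117 = [10; 1, 4, 2, 4, 1, 20, …] (period length 6).
Convergents:
  p_0/q_0 = 10/1
  p_1/q_1 = 11/1
  p_2/q_2 = 54/5
  p_3/q_3 = 119/11
  p_4/q_4 = 530/49
  p_5/q_5 = 649/60
  p_6/q_6 = 13510/1249
  p_7/q_7 = 14159/1309
q_6 = 1249 ≤ 1254 < 1309 = q_7, so the answer is 13510/1249.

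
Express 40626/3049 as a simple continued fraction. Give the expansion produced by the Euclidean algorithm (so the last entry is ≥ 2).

[13; 3, 12, 16, 2, 2]

40626 = 13×3049 + 989
3049 = 3×989 + 82
989 = 12×82 + 5
82 = 16×5 + 2
5 = 2×2 + 1
2 = 2×1 + 0  (stop)
So 40626/3049 = [13; 3, 12, 16, 2, 2].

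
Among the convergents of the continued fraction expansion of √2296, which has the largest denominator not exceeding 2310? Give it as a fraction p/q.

55152/1151

√2296 = [47; 1, 10, 1, 94, …] (period length 4).
Convergents:
  p_0/q_0 = 47/1
  p_1/q_1 = 48/1
  p_2/q_2 = 527/11
  p_3/q_3 = 575/12
  p_4/q_4 = 54577/1139
  p_5/q_5 = 55152/1151
  p_6/q_6 = 606097/12649
q_5 = 1151 ≤ 2310 < 12649 = q_6, so the answer is 55152/1151.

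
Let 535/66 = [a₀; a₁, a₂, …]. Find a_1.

9

535 = 8·66 + 7   →  a_0 = 8
66 = 9·7 + 3   →  a_1 = 9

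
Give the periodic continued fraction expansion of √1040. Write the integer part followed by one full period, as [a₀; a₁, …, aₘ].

[32; 4, 64]

a₀ = ⌊√1040⌋ = 32.
With m₀=0, d₀=1 and mₖ₊₁ = dₖaₖ − mₖ, dₖ₊₁ = (n − mₖ₊₁²)/dₖ, aₖ₊₁ = ⌊(a₀+mₖ₊₁)/dₖ₊₁⌋:
  k=1: m=32, d=16, a=4
  k=2: m=32, d=1, a=64
d=1 and a=2a₀=64 at k=2, so the next step gives (m, d) = (32, 16) again — its k=1 value — and the period has length 2.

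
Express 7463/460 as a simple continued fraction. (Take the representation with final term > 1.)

[16; 4, 2, 6, 1, 6]

7463 = 16*460 + 103
460 = 4*103 + 48
103 = 2*48 + 7
48 = 6*7 + 6
7 = 1*6 + 1
6 = 6*1 + 0  (stop)
So 7463/460 = [16; 4, 2, 6, 1, 6].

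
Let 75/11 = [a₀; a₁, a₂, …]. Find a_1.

1

75 = 6·11 + 9   →  a_0 = 6
11 = 1·9 + 2   →  a_1 = 1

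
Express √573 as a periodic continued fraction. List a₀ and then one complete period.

[23; 1, 14, 1, 46]

a₀ = ⌊√573⌋ = 23.
With m₀=0, d₀=1 and mₖ₊₁ = dₖaₖ − mₖ, dₖ₊₁ = (n − mₖ₊₁²)/dₖ, aₖ₊₁ = ⌊(a₀+mₖ₊₁)/dₖ₊₁⌋:
  k=1: m=23, d=44, a=1
  k=2: m=21, d=3, a=14
  k=3: m=21, d=44, a=1
  k=4: m=23, d=1, a=46
d=1 and a=2a₀=46 at k=4, so the next step gives (m, d) = (23, 44) again — its k=1 value — and the period has length 4.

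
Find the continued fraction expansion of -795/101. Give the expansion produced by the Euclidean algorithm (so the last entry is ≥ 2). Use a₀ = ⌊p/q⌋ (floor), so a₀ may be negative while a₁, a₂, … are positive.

[-8; 7, 1, 3, 3]

-795 = -8*101 + 13
101 = 7*13 + 10
13 = 1*10 + 3
10 = 3*3 + 1
3 = 3*1 + 0  (stop)
So -795/101 = [-8; 7, 1, 3, 3].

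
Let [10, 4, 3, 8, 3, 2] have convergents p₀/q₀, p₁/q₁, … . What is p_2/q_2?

Using pₖ = aₖpₖ₋₁ + pₖ₋₂, qₖ = aₖqₖ₋₁ + qₖ₋₂ (with p₋₁=1, p₋₂=0, q₋₁=0, q₋₂=1):
  k=0: a=10, p=10, q=1
  k=1: a=4, p=41, q=4
  k=2: a=3, p=133, q=13

133/13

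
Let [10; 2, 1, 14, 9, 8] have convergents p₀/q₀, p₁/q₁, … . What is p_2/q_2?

Using pₖ = aₖpₖ₋₁ + pₖ₋₂, qₖ = aₖqₖ₋₁ + qₖ₋₂ (with p₋₁=1, p₋₂=0, q₋₁=0, q₋₂=1):
  k=0: a=10, p=10, q=1
  k=1: a=2, p=21, q=2
  k=2: a=1, p=31, q=3

31/3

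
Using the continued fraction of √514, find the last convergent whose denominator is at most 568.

√514 = [22; 1, 2, 22, 2, 1, 44, …] (period length 6).
Convergents:
  p_0/q_0 = 22/1
  p_1/q_1 = 23/1
  p_2/q_2 = 68/3
  p_3/q_3 = 1519/67
  p_4/q_4 = 3106/137
  p_5/q_5 = 4625/204
  p_6/q_6 = 206606/9113
q_5 = 204 ≤ 568 < 9113 = q_6, so the answer is 4625/204.

4625/204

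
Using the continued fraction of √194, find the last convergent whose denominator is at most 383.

5251/377

√194 = [13; 1, 12, 1, 26, …] (period length 4).
Convergents:
  p_0/q_0 = 13/1
  p_1/q_1 = 14/1
  p_2/q_2 = 181/13
  p_3/q_3 = 195/14
  p_4/q_4 = 5251/377
  p_5/q_5 = 5446/391
q_4 = 377 ≤ 383 < 391 = q_5, so the answer is 5251/377.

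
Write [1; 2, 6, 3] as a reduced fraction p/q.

60/41

Fold from the inside: start with 3/1.
  6 + 1/3 = 19/3
  2 + 3/19 = 41/19
  1 + 19/41 = 60/41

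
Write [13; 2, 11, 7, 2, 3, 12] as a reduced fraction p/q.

Using pₖ = aₖpₖ₋₁ + pₖ₋₂ and qₖ = aₖqₖ₋₁ + qₖ₋₂:
  k=0: a=13, p=13, q=1
  k=1: a=2, p=27, q=2
  k=2: a=11, p=310, q=23
  k=3: a=7, p=2197, q=163
  k=4: a=2, p=4704, q=349
  k=5: a=3, p=16309, q=1210
  k=6: a=12, p=200412, q=14869

200412/14869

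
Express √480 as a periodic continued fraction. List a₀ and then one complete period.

a₀ = ⌊√480⌋ = 21.
With m₀=0, d₀=1 and mₖ₊₁ = dₖaₖ − mₖ, dₖ₊₁ = (n − mₖ₊₁²)/dₖ, aₖ₊₁ = ⌊(a₀+mₖ₊₁)/dₖ₊₁⌋:
  k=1: m=21, d=39, a=1
  k=2: m=18, d=4, a=9
  k=3: m=18, d=39, a=1
  k=4: m=21, d=1, a=42
d=1 and a=2a₀=42 at k=4, so the next step gives (m, d) = (21, 39) again — its k=1 value — and the period has length 4.

[21; 1, 9, 1, 42]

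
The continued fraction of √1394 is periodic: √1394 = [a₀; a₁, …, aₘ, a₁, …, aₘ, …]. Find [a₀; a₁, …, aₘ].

[37; 2, 1, 36, 1, 2, 74]

a₀ = ⌊√1394⌋ = 37.
With m₀=0, d₀=1 and mₖ₊₁ = dₖaₖ − mₖ, dₖ₊₁ = (n − mₖ₊₁²)/dₖ, aₖ₊₁ = ⌊(a₀+mₖ₊₁)/dₖ₊₁⌋:
  k=1: m=37, d=25, a=2
  k=2: m=13, d=49, a=1
  k=3: m=36, d=2, a=36
  k=4: m=36, d=49, a=1
  k=5: m=13, d=25, a=2
  k=6: m=37, d=1, a=74
d=1 and a=2a₀=74 at k=6, so the next step gives (m, d) = (37, 25) again — its k=1 value — and the period has length 6.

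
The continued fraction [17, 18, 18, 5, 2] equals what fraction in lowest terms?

61587/3611

Fold from the inside: start with 2/1.
  5 + 1/2 = 11/2
  18 + 2/11 = 200/11
  18 + 11/200 = 3611/200
  17 + 200/3611 = 61587/3611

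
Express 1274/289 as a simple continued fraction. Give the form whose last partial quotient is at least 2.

1274 = 4·289 + 118
289 = 2·118 + 53
118 = 2·53 + 12
53 = 4·12 + 5
12 = 2·5 + 2
5 = 2·2 + 1
2 = 2·1 + 0  (stop)
So 1274/289 = [4; 2, 2, 4, 2, 2, 2].

[4; 2, 2, 4, 2, 2, 2]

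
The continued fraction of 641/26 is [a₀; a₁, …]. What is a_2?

641 = 24·26 + 17   →  a_0 = 24
26 = 1·17 + 9   →  a_1 = 1
17 = 1·9 + 8   →  a_2 = 1

1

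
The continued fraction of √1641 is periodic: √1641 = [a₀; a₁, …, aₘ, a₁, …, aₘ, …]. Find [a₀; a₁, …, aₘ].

a₀ = ⌊√1641⌋ = 40.

[40; 1, 1, 26, 1, 1, 80]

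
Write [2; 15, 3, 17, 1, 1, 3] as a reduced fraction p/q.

11902/5763

Fold from the inside: start with 3/1.
  1 + 1/3 = 4/3
  1 + 3/4 = 7/4
  17 + 4/7 = 123/7
  3 + 7/123 = 376/123
  15 + 123/376 = 5763/376
  2 + 376/5763 = 11902/5763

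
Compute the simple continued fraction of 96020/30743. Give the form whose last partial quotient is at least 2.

[3; 8, 9, 7, 2, 2, 3, 3]

96020 = 3×30743 + 3791
30743 = 8×3791 + 415
3791 = 9×415 + 56
415 = 7×56 + 23
56 = 2×23 + 10
23 = 2×10 + 3
10 = 3×3 + 1
3 = 3×1 + 0  (stop)
So 96020/30743 = [3; 8, 9, 7, 2, 2, 3, 3].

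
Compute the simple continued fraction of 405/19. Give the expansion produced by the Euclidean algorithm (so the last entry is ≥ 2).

[21; 3, 6]

405 = 21*19 + 6
19 = 3*6 + 1
6 = 6*1 + 0  (stop)
So 405/19 = [21; 3, 6].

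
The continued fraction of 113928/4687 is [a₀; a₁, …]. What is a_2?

113928 = 24·4687 + 1440   →  a_0 = 24
4687 = 3·1440 + 367   →  a_1 = 3
1440 = 3·367 + 339   →  a_2 = 3

3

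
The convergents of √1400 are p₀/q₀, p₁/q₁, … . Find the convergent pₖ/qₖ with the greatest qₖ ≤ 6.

√1400 = [37; 2, 2, 2, 74, …] (period length 4).
Convergents:
  p_0/q_0 = 37/1
  p_1/q_1 = 75/2
  p_2/q_2 = 187/5
  p_3/q_3 = 449/12
q_2 = 5 ≤ 6 < 12 = q_3, so the answer is 187/5.

187/5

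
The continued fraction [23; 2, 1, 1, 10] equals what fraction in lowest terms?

Using pₖ = aₖpₖ₋₁ + pₖ₋₂ and qₖ = aₖqₖ₋₁ + qₖ₋₂:
  k=0: a=23, p=23, q=1
  k=1: a=2, p=47, q=2
  k=2: a=1, p=70, q=3
  k=3: a=1, p=117, q=5
  k=4: a=10, p=1240, q=53

1240/53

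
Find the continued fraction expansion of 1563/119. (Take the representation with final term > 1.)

1563 = 13×119 + 16
119 = 7×16 + 7
16 = 2×7 + 2
7 = 3×2 + 1
2 = 2×1 + 0  (stop)
So 1563/119 = [13; 7, 2, 3, 2].

[13; 7, 2, 3, 2]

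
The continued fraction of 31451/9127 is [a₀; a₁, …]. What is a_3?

8

31451 = 3·9127 + 4070   →  a_0 = 3
9127 = 2·4070 + 987   →  a_1 = 2
4070 = 4·987 + 122   →  a_2 = 4
987 = 8·122 + 11   →  a_3 = 8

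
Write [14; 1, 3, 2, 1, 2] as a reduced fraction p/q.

Using pₖ = aₖpₖ₋₁ + pₖ₋₂ and qₖ = aₖqₖ₋₁ + qₖ₋₂:
  k=0: a=14, p=14, q=1
  k=1: a=1, p=15, q=1
  k=2: a=3, p=59, q=4
  k=3: a=2, p=133, q=9
  k=4: a=1, p=192, q=13
  k=5: a=2, p=517, q=35

517/35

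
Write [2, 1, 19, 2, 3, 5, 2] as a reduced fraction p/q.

4884/1655

Fold from the inside: start with 2/1.
  5 + 1/2 = 11/2
  3 + 2/11 = 35/11
  2 + 11/35 = 81/35
  19 + 35/81 = 1574/81
  1 + 81/1574 = 1655/1574
  2 + 1574/1655 = 4884/1655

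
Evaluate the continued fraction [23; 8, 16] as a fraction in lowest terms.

2983/129

Using pₖ = aₖpₖ₋₁ + pₖ₋₂ and qₖ = aₖqₖ₋₁ + qₖ₋₂:
  k=0: a=23, p=23, q=1
  k=1: a=8, p=185, q=8
  k=2: a=16, p=2983, q=129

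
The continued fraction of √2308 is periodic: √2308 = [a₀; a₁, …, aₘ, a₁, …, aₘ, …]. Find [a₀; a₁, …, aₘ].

a₀ = ⌊√2308⌋ = 48.
With m₀=0, d₀=1 and mₖ₊₁ = dₖaₖ − mₖ, dₖ₊₁ = (n − mₖ₊₁²)/dₖ, aₖ₊₁ = ⌊(a₀+mₖ₊₁)/dₖ₊₁⌋:
  k=1: m=48, d=4, a=24
  k=2: m=48, d=1, a=96
d=1 and a=2a₀=96 at k=2, so the next step gives (m, d) = (48, 4) again — its k=1 value — and the period has length 2.

[48; 24, 96]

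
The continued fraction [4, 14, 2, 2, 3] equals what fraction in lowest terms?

Fold from the inside: start with 3/1.
  2 + 1/3 = 7/3
  2 + 3/7 = 17/7
  14 + 7/17 = 245/17
  4 + 17/245 = 997/245

997/245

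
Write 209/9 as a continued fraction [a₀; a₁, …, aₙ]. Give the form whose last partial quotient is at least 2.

[23; 4, 2]

209 = 23×9 + 2
9 = 4×2 + 1
2 = 2×1 + 0  (stop)
So 209/9 = [23; 4, 2].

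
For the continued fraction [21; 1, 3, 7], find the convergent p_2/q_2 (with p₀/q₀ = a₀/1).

Using pₖ = aₖpₖ₋₁ + pₖ₋₂, qₖ = aₖqₖ₋₁ + qₖ₋₂ (with p₋₁=1, p₋₂=0, q₋₁=0, q₋₂=1):
  k=0: a=21, p=21, q=1
  k=1: a=1, p=22, q=1
  k=2: a=3, p=87, q=4

87/4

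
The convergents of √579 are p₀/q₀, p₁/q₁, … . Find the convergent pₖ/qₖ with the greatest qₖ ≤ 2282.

√579 = [24; 16, 48, …] (period length 2).
Convergents:
  p_0/q_0 = 24/1
  p_1/q_1 = 385/16
  p_2/q_2 = 18504/769
  p_3/q_3 = 296449/12320
q_2 = 769 ≤ 2282 < 12320 = q_3, so the answer is 18504/769.

18504/769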